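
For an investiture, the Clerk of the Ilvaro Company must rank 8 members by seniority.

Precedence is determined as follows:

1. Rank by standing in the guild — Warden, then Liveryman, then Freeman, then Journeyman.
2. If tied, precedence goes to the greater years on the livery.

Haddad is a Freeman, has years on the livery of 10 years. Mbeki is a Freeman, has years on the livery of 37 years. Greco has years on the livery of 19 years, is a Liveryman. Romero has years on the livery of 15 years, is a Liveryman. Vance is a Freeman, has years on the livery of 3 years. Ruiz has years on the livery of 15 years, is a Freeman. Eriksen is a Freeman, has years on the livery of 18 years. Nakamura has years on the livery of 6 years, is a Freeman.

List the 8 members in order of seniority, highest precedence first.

By standing in the guild: Greco and Romero (Liveryman); then Mbeki, Eriksen, Ruiz, Haddad, Nakamura and Vance (Freeman).
Among Greco and Romero, by years on the livery (higher first): Greco (19 years) before Romero (15 years).
Among Mbeki, Eriksen, Ruiz, Haddad, Nakamura and Vance, by years on the livery (higher first): Mbeki (37 years) before Eriksen (18 years) before Ruiz (15 years) before Haddad (10 years) before Nakamura (6 years) before Vance (3 years).
Full order: Greco, Romero, Mbeki, Eriksen, Ruiz, Haddad, Nakamura, Vance.

Greco, Romero, Mbeki, Eriksen, Ruiz, Haddad, Nakamura, Vance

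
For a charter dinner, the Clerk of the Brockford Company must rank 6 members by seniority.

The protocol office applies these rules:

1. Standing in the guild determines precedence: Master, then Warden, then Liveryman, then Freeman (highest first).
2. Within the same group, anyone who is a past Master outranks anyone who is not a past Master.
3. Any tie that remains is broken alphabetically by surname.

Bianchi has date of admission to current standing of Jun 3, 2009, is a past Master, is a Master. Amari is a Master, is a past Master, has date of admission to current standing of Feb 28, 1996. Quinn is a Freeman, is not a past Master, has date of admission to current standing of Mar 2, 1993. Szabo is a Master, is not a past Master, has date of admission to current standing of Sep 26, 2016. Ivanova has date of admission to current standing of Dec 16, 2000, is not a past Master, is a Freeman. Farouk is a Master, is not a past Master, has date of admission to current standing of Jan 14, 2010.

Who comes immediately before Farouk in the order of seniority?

Bianchi

By standing in the guild: Amari, Bianchi, Farouk and Szabo (Master); then Ivanova and Quinn (Freeman).
Among Amari, Bianchi, Farouk and Szabo, a past Master before not a past Master: Amari and Bianchi (a past Master) before Farouk and Szabo (not a past Master).
Among Amari and Bianchi, alphabetically by surname: Amari before Bianchi.
Among Farouk and Szabo, alphabetically by surname: Farouk before Szabo.
Ivanova and Quinn are each not a past Master, so the next rule applies.
Among Ivanova and Quinn, alphabetically by surname: Ivanova before Quinn.
Order: Amari, Bianchi, Farouk, Szabo, Ivanova, Quinn.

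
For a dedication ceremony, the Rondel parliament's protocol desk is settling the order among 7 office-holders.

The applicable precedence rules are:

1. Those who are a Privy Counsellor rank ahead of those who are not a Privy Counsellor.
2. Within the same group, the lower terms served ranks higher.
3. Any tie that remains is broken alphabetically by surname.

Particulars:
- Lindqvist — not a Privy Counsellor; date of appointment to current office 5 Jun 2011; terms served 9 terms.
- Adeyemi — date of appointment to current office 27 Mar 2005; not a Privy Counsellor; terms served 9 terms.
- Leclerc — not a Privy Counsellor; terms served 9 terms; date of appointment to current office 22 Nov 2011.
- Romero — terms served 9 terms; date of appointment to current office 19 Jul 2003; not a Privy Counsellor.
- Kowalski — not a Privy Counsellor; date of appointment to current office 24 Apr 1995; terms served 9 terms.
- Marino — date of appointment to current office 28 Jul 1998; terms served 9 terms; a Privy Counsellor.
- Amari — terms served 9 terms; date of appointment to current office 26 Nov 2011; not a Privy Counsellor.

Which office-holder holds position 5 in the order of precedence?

By the first rule: Marino (a Privy Counsellor); then Adeyemi, Amari, Kowalski, Leclerc, Lindqvist and Romero (each not a Privy Counsellor).
Adeyemi, Amari, Kowalski, Leclerc, Lindqvist and Romero all have terms served 9 terms, so the next rule applies.
Among Adeyemi, Amari, Kowalski, Leclerc, Lindqvist and Romero, alphabetically by surname: Adeyemi before Amari before Kowalski before Leclerc before Lindqvist before Romero.
Order: Marino, Adeyemi, Amari, Kowalski, Leclerc, Lindqvist, Romero.

Leclerc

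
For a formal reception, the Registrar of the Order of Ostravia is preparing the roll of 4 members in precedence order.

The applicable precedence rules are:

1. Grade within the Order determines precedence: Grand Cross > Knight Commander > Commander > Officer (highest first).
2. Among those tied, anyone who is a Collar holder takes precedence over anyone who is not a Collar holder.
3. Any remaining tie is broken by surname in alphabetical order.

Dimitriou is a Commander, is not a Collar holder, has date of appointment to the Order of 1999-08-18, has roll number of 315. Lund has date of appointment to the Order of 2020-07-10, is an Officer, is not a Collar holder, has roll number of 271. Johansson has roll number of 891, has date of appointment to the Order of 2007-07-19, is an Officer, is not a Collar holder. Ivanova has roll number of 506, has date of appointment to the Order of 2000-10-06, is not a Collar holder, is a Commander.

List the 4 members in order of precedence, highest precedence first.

Dimitriou, Ivanova, Johansson, Lund

By grade within the Order: Dimitriou and Ivanova (Commander); then Johansson and Lund (Officer).
Dimitriou and Ivanova are each not a Collar holder, so the next rule applies.
Among Dimitriou and Ivanova, alphabetically by surname: Dimitriou before Ivanova.
Johansson and Lund are each not a Collar holder, so the next rule applies.
Among Johansson and Lund, alphabetically by surname: Johansson before Lund.
Full order: Dimitriou, Ivanova, Johansson, Lund.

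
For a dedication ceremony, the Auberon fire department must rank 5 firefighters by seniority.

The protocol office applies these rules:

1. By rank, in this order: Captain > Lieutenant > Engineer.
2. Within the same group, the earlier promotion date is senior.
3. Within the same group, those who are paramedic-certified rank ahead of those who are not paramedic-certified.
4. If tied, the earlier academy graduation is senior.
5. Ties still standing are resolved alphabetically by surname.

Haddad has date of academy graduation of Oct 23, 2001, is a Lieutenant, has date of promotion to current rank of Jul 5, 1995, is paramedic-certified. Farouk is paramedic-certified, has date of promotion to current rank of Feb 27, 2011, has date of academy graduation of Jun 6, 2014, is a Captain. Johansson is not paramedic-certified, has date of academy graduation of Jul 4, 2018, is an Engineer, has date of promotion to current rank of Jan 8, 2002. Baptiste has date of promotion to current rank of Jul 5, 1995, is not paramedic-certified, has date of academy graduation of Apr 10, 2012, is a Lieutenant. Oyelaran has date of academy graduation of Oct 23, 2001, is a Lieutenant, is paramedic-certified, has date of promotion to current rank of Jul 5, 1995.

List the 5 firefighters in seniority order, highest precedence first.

By rank: Farouk (Captain); then Haddad, Oyelaran and Baptiste (Lieutenant); then Johansson (Engineer).
Haddad, Oyelaran and Baptiste all have date of promotion to current rank Jul 5, 1995, so the next rule applies.
Among Haddad, Oyelaran and Baptiste, paramedic-certified before not paramedic-certified: Haddad and Oyelaran (paramedic-certified) before Baptiste (not paramedic-certified).
Haddad and Oyelaran both have date of academy graduation Oct 23, 2001, so the next rule applies.
Among Haddad and Oyelaran, alphabetically by surname: Haddad before Oyelaran.
Full order: Farouk, Haddad, Oyelaran, Baptiste, Johansson.

Farouk, Haddad, Oyelaran, Baptiste, Johansson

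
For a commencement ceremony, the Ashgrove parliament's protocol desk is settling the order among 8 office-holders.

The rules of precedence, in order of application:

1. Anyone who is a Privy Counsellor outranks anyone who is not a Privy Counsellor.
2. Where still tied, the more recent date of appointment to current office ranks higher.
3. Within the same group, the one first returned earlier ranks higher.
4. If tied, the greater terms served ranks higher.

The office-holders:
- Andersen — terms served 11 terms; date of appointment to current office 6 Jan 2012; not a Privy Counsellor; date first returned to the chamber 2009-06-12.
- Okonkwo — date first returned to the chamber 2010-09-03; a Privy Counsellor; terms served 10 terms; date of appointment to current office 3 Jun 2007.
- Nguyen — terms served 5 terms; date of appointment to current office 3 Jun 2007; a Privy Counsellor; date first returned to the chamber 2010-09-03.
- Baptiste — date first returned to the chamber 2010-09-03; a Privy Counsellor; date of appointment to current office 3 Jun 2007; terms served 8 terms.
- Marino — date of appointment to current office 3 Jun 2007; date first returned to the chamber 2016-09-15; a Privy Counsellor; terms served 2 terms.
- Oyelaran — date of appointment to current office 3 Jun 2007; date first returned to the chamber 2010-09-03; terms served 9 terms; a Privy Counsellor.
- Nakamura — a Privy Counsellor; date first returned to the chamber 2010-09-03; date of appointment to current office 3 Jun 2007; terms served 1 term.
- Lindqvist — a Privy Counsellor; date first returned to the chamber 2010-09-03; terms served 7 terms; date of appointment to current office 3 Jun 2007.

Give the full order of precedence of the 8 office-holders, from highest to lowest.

By the first rule: Okonkwo, Oyelaran, Baptiste, Lindqvist, Nguyen, Nakamura and Marino (each a Privy Counsellor); then Andersen (not a Privy Counsellor).
Okonkwo, Oyelaran, Baptiste, Lindqvist, Nguyen, Nakamura and Marino all have date of appointment to current office 3 Jun 2007, so the next rule applies.
Among Okonkwo, Oyelaran, Baptiste, Lindqvist, Nguyen, Nakamura and Marino, by date first returned to the chamber (earlier first): Okonkwo, Oyelaran, Baptiste, Lindqvist, Nguyen and Nakamura (2010-09-03) before Marino (2016-09-15).
Among Okonkwo, Oyelaran, Baptiste, Lindqvist, Nguyen and Nakamura, by terms served (higher first): Okonkwo (10 terms) before Oyelaran (9 terms) before Baptiste (8 terms) before Lindqvist (7 terms) before Nguyen (5 terms) before Nakamura (1 term).
Full order: Okonkwo, Oyelaran, Baptiste, Lindqvist, Nguyen, Nakamura, Marino, Andersen.

Okonkwo, Oyelaran, Baptiste, Lindqvist, Nguyen, Nakamura, Marino, Andersen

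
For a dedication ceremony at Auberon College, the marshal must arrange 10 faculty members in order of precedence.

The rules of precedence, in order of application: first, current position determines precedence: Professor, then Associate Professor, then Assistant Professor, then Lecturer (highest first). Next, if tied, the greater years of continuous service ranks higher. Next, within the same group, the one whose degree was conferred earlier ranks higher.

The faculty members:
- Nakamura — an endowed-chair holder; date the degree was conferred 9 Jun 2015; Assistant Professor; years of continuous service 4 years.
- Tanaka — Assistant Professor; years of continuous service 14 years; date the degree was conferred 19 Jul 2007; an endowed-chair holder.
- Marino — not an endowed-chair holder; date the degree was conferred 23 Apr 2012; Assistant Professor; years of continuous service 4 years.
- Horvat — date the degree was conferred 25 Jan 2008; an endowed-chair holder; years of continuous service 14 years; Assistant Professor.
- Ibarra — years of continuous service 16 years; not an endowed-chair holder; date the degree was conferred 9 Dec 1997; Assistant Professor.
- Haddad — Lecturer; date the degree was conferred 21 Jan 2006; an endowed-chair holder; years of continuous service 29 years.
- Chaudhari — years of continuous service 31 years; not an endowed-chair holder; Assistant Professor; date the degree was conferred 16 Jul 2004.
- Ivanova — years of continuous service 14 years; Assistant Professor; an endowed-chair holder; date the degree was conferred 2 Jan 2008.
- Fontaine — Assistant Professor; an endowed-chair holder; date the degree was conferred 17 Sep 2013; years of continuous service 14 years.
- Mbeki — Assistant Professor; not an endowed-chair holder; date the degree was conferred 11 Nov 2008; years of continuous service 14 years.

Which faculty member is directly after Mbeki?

Fontaine

By current position: Chaudhari, Ibarra, Tanaka, Ivanova, Horvat, Mbeki, Fontaine, Marino and Nakamura (Assistant Professor); then Haddad (Lecturer).
Among Chaudhari, Ibarra, Tanaka, Ivanova, Horvat, Mbeki, Fontaine, Marino and Nakamura, by years of continuous service (higher first): Chaudhari (31 years) before Ibarra (16 years) before Tanaka, Ivanova, Horvat, Mbeki and Fontaine (14 years) before Marino and Nakamura (4 years).
Among Tanaka, Ivanova, Horvat, Mbeki and Fontaine, by date the degree was conferred (earlier first): Tanaka (19 Jul 2007) before Ivanova (2 Jan 2008) before Horvat (25 Jan 2008) before Mbeki (11 Nov 2008) before Fontaine (17 Sep 2013).
Among Marino and Nakamura, by date the degree was conferred (earlier first): Marino (23 Apr 2012) before Nakamura (9 Jun 2015).
Order: Chaudhari, Ibarra, Tanaka, Ivanova, Horvat, Mbeki, Fontaine, Marino, Nakamura, Haddad.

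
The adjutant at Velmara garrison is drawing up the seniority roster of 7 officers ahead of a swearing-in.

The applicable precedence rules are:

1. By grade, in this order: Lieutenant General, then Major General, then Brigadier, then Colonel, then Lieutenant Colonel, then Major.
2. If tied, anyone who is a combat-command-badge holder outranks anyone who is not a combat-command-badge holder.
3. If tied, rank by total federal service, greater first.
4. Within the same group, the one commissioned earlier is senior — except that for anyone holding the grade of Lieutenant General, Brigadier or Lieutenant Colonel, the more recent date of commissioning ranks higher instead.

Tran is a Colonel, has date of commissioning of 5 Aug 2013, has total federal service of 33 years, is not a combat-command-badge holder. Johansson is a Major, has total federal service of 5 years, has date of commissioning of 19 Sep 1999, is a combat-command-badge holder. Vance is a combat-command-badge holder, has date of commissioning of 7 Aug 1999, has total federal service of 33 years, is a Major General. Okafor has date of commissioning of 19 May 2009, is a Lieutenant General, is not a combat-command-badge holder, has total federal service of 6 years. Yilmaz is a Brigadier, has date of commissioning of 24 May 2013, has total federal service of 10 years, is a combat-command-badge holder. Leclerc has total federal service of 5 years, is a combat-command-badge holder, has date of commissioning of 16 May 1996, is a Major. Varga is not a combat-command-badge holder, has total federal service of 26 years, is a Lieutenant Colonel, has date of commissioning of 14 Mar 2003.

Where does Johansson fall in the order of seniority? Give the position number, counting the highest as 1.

By grade: Okafor (Lieutenant General); then Vance (Major General); then Yilmaz (Brigadier); then Tran (Colonel); then Varga (Lieutenant Colonel); then Leclerc and Johansson (Major).
Leclerc and Johansson are each a combat-command-badge holder, so the next rule applies.
Leclerc and Johansson both have total federal service 5 years, so the next rule applies.
Among Leclerc and Johansson, by date of commissioning (earlier first): Leclerc (16 May 1996) before Johansson (19 Sep 1999).
Order: Okafor, Vance, Yilmaz, Tran, Varga, Leclerc, Johansson. So position 7.

7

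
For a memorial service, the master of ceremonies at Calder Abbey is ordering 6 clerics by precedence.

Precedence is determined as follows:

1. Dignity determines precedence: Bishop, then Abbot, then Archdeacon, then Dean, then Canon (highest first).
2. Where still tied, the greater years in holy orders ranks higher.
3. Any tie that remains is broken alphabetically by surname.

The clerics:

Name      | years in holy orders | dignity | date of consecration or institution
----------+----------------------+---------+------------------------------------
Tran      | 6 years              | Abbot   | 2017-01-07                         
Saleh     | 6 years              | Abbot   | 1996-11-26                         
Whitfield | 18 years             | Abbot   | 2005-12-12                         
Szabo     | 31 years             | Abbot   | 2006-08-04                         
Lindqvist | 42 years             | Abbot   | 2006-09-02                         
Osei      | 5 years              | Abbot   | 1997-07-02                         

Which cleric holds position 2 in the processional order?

By dignity: Lindqvist, Szabo, Whitfield, Saleh, Tran and Osei (Abbot).
Among Lindqvist, Szabo, Whitfield, Saleh, Tran and Osei, by years in holy orders (higher first): Lindqvist (42 years) before Szabo (31 years) before Whitfield (18 years) before Saleh and Tran (6 years) before Osei (5 years).
Among Saleh and Tran, alphabetically by surname: Saleh before Tran.
Order: Lindqvist, Szabo, Whitfield, Saleh, Tran, Osei.

Szabo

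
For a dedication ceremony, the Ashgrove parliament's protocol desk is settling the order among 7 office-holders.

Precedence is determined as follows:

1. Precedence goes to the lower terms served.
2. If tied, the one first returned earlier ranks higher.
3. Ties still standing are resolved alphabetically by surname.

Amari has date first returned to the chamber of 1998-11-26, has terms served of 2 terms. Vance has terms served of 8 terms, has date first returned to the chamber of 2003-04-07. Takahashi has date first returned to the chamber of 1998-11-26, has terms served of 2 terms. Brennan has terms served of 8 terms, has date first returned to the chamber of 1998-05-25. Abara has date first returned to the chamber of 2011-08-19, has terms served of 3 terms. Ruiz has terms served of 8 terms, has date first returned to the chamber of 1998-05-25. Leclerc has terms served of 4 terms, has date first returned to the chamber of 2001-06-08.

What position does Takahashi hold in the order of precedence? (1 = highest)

2

By terms served (lower first): Amari and Takahashi (both 2 terms); then Abara (3 terms); then Leclerc (4 terms); then Brennan, Ruiz and Vance (each 8 terms).
Amari and Takahashi both have date first returned to the chamber 1998-11-26, so the next rule applies.
Among Amari and Takahashi, alphabetically by surname: Amari before Takahashi.
Among Brennan, Ruiz and Vance, by date first returned to the chamber (earlier first): Brennan and Ruiz (1998-05-25) before Vance (2003-04-07).
Among Brennan and Ruiz, alphabetically by surname: Brennan before Ruiz.
Order: Amari, Takahashi, Abara, Leclerc, Brennan, Ruiz, Vance. So position 2.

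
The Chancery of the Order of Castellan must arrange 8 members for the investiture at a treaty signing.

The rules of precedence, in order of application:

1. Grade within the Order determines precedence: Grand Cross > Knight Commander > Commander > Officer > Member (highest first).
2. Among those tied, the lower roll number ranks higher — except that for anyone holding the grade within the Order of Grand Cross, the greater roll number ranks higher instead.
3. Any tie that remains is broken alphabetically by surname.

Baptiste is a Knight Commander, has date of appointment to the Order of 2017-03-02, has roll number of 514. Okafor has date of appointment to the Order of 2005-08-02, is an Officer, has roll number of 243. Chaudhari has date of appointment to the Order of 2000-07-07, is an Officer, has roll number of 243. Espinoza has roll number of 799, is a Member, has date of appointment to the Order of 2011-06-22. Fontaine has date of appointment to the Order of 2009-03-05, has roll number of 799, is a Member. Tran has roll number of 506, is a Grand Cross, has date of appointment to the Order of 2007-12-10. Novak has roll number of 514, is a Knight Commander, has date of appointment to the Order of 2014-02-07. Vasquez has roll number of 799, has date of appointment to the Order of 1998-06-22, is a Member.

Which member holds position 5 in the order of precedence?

Okafor

By grade within the Order: Tran (Grand Cross); then Baptiste and Novak (Knight Commander); then Chaudhari and Okafor (Officer); then Espinoza, Fontaine and Vasquez (Member).
Baptiste and Novak both have roll number 514, so the next rule applies.
Among Baptiste and Novak, alphabetically by surname: Baptiste before Novak.
Chaudhari and Okafor both have roll number 243, so the next rule applies.
Among Chaudhari and Okafor, alphabetically by surname: Chaudhari before Okafor.
Espinoza, Fontaine and Vasquez all have roll number 799, so the next rule applies.
Among Espinoza, Fontaine and Vasquez, alphabetically by surname: Espinoza before Fontaine before Vasquez.
Order: Tran, Baptiste, Novak, Chaudhari, Okafor, Espinoza, Fontaine, Vasquez.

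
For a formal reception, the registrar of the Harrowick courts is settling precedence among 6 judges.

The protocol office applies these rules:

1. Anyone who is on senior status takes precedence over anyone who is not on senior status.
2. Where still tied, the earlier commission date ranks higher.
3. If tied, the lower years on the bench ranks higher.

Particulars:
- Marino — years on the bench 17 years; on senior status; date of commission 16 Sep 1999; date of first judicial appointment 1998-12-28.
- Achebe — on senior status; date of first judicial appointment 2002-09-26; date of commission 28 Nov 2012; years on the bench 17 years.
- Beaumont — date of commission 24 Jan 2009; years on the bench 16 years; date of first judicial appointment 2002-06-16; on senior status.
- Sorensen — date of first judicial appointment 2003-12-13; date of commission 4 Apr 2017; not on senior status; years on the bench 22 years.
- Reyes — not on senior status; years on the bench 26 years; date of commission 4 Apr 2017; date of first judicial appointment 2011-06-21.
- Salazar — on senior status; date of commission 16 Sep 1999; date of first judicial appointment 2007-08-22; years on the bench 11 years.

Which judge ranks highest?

By the first rule: Salazar, Marino, Beaumont and Achebe (each on senior status); then Sorensen and Reyes (both not on senior status).
Among Salazar, Marino, Beaumont and Achebe, by date of commission (earlier first): Salazar and Marino (16 Sep 1999) before Beaumont (24 Jan 2009) before Achebe (28 Nov 2012).
Among Salazar and Marino, by years on the bench (lower first): Salazar (11 years) before Marino (17 years).
Sorensen and Reyes both have date of commission 4 Apr 2017, so the next rule applies.
Among Sorensen and Reyes, by years on the bench (lower first): Sorensen (22 years) before Reyes (26 years).
Order: Salazar, Marino, Beaumont, Achebe, Sorensen, Reyes.

Salazar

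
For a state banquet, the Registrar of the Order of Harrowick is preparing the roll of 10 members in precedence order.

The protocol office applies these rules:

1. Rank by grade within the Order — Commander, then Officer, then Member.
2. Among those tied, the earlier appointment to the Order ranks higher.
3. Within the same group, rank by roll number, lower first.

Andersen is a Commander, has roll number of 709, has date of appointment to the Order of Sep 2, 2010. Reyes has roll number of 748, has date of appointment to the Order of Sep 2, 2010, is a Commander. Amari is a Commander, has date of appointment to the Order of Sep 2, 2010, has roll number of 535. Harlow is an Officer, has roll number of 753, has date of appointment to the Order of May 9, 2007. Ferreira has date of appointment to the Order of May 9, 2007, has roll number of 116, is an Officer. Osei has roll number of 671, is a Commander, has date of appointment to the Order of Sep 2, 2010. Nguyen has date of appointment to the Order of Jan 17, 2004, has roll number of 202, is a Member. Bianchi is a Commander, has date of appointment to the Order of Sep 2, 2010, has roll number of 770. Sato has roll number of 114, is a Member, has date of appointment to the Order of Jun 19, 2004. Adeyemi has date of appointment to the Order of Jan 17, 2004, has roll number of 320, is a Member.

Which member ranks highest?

Amari

By grade within the Order: Amari, Osei, Andersen, Reyes and Bianchi (Commander); then Ferreira and Harlow (Officer); then Nguyen, Adeyemi and Sato (Member).
Amari, Osei, Andersen, Reyes and Bianchi all have date of appointment to the Order Sep 2, 2010, so the next rule applies.
Among Amari, Osei, Andersen, Reyes and Bianchi, by roll number (lower first): Amari (535) before Osei (671) before Andersen (709) before Reyes (748) before Bianchi (770).
Ferreira and Harlow both have date of appointment to the Order May 9, 2007, so the next rule applies.
Among Ferreira and Harlow, by roll number (lower first): Ferreira (116) before Harlow (753).
Among Nguyen, Adeyemi and Sato, by date of appointment to the Order (earlier first): Nguyen and Adeyemi (Jan 17, 2004) before Sato (Jun 19, 2004).
Among Nguyen and Adeyemi, by roll number (lower first): Nguyen (202) before Adeyemi (320).
Order: Amari, Osei, Andersen, Reyes, Bianchi, Ferreira, Harlow, Nguyen, Adeyemi, Sato.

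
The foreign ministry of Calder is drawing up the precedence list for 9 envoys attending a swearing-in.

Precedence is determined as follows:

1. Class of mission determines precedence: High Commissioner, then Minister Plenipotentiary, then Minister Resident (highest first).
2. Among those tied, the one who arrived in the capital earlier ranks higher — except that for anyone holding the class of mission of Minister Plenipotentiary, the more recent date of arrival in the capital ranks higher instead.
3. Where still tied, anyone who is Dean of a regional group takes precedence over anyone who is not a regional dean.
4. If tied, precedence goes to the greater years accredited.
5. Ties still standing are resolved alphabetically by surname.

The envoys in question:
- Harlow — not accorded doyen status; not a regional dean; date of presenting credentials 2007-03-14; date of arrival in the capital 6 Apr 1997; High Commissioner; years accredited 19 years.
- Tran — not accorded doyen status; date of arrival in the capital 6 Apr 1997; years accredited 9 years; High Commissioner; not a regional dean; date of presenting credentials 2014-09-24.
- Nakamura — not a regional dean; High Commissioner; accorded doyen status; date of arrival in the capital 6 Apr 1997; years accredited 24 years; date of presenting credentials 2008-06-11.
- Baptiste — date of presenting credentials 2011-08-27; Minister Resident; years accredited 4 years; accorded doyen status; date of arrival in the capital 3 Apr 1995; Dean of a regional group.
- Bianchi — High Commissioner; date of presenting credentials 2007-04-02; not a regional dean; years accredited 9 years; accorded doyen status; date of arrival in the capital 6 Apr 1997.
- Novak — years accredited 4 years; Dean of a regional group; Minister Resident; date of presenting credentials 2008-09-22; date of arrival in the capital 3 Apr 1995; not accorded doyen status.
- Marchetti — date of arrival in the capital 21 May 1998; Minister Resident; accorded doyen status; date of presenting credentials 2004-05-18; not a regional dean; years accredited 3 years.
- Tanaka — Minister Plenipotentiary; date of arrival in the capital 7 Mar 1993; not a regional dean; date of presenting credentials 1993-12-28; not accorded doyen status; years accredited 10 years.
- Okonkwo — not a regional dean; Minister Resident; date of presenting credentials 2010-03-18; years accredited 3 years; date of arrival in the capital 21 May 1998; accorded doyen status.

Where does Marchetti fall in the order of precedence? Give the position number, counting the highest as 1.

By class of mission: Nakamura, Harlow, Bianchi and Tran (High Commissioner); then Tanaka (Minister Plenipotentiary); then Baptiste, Novak, Marchetti and Okonkwo (Minister Resident).
Nakamura, Harlow, Bianchi and Tran all have date of arrival in the capital 6 Apr 1997, so the next rule applies.
Nakamura, Harlow, Bianchi and Tran are each not a regional dean, so the next rule applies.
Among Nakamura, Harlow, Bianchi and Tran, by years accredited (higher first): Nakamura (24 years) before Harlow (19 years) before Bianchi and Tran (9 years).
Among Bianchi and Tran, alphabetically by surname: Bianchi before Tran.
Among Baptiste, Novak, Marchetti and Okonkwo, by date of arrival in the capital (earlier first): Baptiste and Novak (3 Apr 1995) before Marchetti and Okonkwo (21 May 1998).
Baptiste and Novak are each Dean of a regional group, so the next rule applies.
Baptiste and Novak both have years accredited 4 years, so the next rule applies.
Among Baptiste and Novak, alphabetically by surname: Baptiste before Novak.
Marchetti and Okonkwo are each not a regional dean, so the next rule applies.
Marchetti and Okonkwo both have years accredited 3 years, so the next rule applies.
Among Marchetti and Okonkwo, alphabetically by surname: Marchetti before Okonkwo.
Order: Nakamura, Harlow, Bianchi, Tran, Tanaka, Baptiste, Novak, Marchetti, Okonkwo. So position 8.

8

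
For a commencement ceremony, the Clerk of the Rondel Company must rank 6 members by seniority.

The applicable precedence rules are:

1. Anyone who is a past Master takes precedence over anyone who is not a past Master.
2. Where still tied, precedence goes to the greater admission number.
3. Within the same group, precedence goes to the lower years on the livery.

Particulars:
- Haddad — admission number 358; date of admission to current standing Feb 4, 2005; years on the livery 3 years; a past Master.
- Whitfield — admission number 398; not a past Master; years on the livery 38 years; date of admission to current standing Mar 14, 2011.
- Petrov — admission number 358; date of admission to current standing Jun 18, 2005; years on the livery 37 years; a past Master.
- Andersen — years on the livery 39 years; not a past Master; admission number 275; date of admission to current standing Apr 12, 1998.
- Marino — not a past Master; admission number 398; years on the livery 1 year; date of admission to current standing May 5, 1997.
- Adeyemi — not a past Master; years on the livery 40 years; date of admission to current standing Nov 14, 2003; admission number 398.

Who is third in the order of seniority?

Marino

By the first rule: Haddad and Petrov (both a past Master); then Marino, Whitfield, Adeyemi and Andersen (each not a past Master).
Haddad and Petrov both have admission number 358, so the next rule applies.
Among Haddad and Petrov, by years on the livery (lower first): Haddad (3 years) before Petrov (37 years).
Among Marino, Whitfield, Adeyemi and Andersen, by admission number (higher first): Marino, Whitfield and Adeyemi (398) before Andersen (275).
Among Marino, Whitfield and Adeyemi, by years on the livery (lower first): Marino (1 year) before Whitfield (38 years) before Adeyemi (40 years).
Order: Haddad, Petrov, Marino, Whitfield, Adeyemi, Andersen.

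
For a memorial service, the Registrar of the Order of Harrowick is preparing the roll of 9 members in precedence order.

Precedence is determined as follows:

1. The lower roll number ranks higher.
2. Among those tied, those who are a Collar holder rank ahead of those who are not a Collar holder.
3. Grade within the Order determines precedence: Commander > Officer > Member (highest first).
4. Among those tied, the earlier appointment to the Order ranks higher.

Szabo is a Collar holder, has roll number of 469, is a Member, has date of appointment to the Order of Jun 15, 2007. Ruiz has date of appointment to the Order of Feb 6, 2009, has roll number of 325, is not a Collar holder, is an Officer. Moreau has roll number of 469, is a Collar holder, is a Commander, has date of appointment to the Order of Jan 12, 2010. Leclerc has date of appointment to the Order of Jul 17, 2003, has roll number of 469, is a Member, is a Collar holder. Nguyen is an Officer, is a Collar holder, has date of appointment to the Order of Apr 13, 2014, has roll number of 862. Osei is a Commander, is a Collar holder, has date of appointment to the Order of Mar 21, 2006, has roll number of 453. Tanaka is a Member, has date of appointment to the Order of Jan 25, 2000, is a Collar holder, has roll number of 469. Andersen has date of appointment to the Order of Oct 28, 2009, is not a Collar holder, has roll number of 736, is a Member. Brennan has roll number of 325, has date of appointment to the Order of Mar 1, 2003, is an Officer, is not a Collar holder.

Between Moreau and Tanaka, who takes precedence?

Moreau

By roll number (lower first): Brennan and Ruiz (both 325); then Osei (453); then Moreau, Tanaka, Leclerc and Szabo (each 469); then Andersen (736); then Nguyen (862).
Brennan and Ruiz are each not a Collar holder, so the next rule applies.
Brennan and Ruiz are each Officer, so the next rule applies.
Among Brennan and Ruiz, by date of appointment to the Order (earlier first): Brennan (Mar 1, 2003) before Ruiz (Feb 6, 2009).
Moreau, Tanaka, Leclerc and Szabo are each a Collar holder, so the next rule applies.
Among Moreau, Tanaka, Leclerc and Szabo, by grade within the Order: Moreau (Commander) before Tanaka, Leclerc and Szabo (Member).
Among Tanaka, Leclerc and Szabo, by date of appointment to the Order (earlier first): Tanaka (Jan 25, 2000) before Leclerc (Jul 17, 2003) before Szabo (Jun 15, 2007).
So Moreau takes precedence.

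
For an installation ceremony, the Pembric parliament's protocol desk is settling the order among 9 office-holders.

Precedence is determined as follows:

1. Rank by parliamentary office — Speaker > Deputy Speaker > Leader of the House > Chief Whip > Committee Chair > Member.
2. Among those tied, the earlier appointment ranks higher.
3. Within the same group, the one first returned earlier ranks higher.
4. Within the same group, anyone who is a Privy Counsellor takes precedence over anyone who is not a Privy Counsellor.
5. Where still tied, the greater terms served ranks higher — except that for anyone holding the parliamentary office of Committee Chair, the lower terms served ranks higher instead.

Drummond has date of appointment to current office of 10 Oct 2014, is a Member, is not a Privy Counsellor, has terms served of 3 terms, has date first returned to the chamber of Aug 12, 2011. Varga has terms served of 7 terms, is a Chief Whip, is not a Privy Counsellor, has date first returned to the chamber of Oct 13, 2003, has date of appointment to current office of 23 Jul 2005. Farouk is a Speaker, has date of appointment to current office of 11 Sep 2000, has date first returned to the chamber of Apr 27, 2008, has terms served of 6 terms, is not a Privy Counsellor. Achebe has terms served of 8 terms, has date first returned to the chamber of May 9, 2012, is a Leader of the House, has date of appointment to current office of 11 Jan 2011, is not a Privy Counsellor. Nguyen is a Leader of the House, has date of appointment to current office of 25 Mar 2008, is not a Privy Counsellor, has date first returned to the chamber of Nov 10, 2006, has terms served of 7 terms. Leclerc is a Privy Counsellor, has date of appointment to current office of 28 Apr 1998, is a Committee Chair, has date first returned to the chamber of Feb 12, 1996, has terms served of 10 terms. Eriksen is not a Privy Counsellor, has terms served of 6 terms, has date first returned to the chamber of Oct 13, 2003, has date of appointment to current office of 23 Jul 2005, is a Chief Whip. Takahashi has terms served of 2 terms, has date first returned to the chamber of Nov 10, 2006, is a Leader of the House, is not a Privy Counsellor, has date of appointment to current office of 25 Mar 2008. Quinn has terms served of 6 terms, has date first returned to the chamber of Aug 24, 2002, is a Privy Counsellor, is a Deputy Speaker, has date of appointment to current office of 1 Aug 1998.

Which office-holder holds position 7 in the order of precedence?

By parliamentary office: Farouk (Speaker); then Quinn (Deputy Speaker); then Nguyen, Takahashi and Achebe (Leader of the House); then Varga and Eriksen (Chief Whip); then Leclerc (Committee Chair); then Drummond (Member).
Among Nguyen, Takahashi and Achebe, by date of appointment to current office (earlier first): Nguyen and Takahashi (25 Mar 2008) before Achebe (11 Jan 2011).
Nguyen and Takahashi both have date first returned to the chamber Nov 10, 2006, so the next rule applies.
Nguyen and Takahashi are each not a Privy Counsellor, so the next rule applies.
Among Nguyen and Takahashi, by terms served (higher first): Nguyen (7 terms) before Takahashi (2 terms).
Varga and Eriksen both have date of appointment to current office 23 Jul 2005, so the next rule applies.
Varga and Eriksen both have date first returned to the chamber Oct 13, 2003, so the next rule applies.
Varga and Eriksen are each not a Privy Counsellor, so the next rule applies.
Among Varga and Eriksen, by terms served (higher first): Varga (7 terms) before Eriksen (6 terms).
Order: Farouk, Quinn, Nguyen, Takahashi, Achebe, Varga, Eriksen, Leclerc, Drummond.

Eriksen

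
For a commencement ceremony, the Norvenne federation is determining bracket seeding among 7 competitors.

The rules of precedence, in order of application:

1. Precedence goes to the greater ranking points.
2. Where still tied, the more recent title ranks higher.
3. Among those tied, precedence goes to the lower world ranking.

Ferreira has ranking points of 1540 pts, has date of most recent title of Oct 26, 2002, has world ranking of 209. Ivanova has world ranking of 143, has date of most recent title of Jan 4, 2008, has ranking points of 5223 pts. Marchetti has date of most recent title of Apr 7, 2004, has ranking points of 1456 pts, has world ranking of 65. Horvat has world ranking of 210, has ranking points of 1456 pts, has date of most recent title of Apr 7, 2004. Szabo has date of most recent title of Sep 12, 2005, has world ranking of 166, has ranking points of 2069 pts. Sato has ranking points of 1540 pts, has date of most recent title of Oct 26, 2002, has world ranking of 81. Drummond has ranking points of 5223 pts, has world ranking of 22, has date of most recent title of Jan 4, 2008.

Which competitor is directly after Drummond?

Ivanova

By ranking points (higher first): Drummond and Ivanova (both 5223 pts); then Szabo (2069 pts); then Sato and Ferreira (both 1540 pts); then Marchetti and Horvat (both 1456 pts).
Drummond and Ivanova both have date of most recent title Jan 4, 2008, so the next rule applies.
Among Drummond and Ivanova, by world ranking (lower first): Drummond (22) before Ivanova (143).
Sato and Ferreira both have date of most recent title Oct 26, 2002, so the next rule applies.
Among Sato and Ferreira, by world ranking (lower first): Sato (81) before Ferreira (209).
Marchetti and Horvat both have date of most recent title Apr 7, 2004, so the next rule applies.
Among Marchetti and Horvat, by world ranking (lower first): Marchetti (65) before Horvat (210).
Order: Drummond, Ivanova, Szabo, Sato, Ferreira, Marchetti, Horvat.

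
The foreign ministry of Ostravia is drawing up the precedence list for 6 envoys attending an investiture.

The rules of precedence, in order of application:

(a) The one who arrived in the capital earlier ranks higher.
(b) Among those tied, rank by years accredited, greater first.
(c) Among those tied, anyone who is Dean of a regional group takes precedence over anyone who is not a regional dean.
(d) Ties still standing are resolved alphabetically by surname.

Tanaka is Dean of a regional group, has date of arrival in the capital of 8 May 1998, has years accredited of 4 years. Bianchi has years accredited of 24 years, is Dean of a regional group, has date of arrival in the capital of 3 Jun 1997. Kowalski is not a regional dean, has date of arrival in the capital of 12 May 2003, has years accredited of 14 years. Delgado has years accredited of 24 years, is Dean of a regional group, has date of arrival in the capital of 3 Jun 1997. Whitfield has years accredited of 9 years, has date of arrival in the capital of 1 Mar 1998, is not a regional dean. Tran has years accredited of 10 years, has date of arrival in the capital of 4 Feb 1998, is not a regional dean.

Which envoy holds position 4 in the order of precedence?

Whitfield

By date of arrival in the capital (earlier first): Bianchi and Delgado (both 3 Jun 1997); then Tran (4 Feb 1998); then Whitfield (1 Mar 1998); then Tanaka (8 May 1998); then Kowalski (12 May 2003).
Bianchi and Delgado both have years accredited 24 years, so the next rule applies.
Bianchi and Delgado are each Dean of a regional group, so the next rule applies.
Among Bianchi and Delgado, alphabetically by surname: Bianchi before Delgado.
Order: Bianchi, Delgado, Tran, Whitfield, Tanaka, Kowalski.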